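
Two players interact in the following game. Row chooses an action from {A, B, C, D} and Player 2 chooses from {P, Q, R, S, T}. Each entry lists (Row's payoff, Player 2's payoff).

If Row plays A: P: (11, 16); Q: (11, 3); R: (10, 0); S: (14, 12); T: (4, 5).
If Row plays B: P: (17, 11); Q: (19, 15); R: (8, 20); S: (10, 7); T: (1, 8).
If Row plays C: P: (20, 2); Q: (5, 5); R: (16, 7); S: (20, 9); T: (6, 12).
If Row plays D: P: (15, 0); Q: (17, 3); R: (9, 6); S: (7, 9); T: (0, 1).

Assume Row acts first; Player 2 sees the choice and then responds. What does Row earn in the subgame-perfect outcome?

11

Player 2 best-responds to each possible Row move:
- A: Player 2 compares 16, 3, 0, 12, 5 and picks P; Row would get 11.
- B: Player 2 compares 11, 15, 20, 7, 8 and picks R; Row would get 8.
- C: Player 2 compares 2, 5, 7, 9, 12 and picks T; Row would get 6.
- D: Player 2 compares 0, 3, 6, 9, 1 and picks S; Row would get 7.
Row's induced payoffs are 11, 8, 6, 7, so Row commits to A. Subgame-perfect outcome: (A, P) with payoffs (11, 16).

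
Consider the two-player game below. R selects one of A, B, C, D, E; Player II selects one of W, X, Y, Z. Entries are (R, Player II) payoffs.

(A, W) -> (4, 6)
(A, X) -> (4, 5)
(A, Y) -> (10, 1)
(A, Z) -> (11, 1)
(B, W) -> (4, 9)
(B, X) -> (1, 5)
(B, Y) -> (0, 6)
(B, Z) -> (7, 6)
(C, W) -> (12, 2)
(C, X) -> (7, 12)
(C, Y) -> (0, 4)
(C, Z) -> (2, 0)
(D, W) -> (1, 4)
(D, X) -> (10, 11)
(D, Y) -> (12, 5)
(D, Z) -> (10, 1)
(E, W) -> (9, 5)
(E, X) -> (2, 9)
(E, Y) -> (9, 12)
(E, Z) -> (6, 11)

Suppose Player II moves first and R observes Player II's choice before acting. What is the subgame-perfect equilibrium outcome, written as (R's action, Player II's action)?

(D, X)

Backward induction with Player II moving first.
- W → R plays C (best of 4, 4, 12, 1, 9); Player II gets 2.
- X → R plays D (best of 4, 1, 7, 10, 2); Player II gets 11.
- Y → R plays D (best of 10, 0, 0, 12, 9); Player II gets 5.
- Z → R plays A (best of 11, 7, 2, 10, 6); Player II gets 1.
Maximizing over 2, 11, 5, 1, Player II chooses X. Subgame-perfect outcome: (D, X) with payoffs (10, 11).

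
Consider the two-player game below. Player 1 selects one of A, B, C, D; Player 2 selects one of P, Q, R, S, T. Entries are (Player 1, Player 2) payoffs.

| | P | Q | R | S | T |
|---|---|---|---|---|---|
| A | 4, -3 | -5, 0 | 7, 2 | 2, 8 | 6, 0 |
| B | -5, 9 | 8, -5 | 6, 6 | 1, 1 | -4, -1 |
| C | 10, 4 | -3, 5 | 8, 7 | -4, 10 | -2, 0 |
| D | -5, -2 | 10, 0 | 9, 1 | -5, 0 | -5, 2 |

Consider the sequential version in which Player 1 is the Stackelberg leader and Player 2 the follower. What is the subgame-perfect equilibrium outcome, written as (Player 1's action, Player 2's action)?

Backward induction with Player 1 moving first.
- A → Player 2 plays S (best of -3, 0, 2, 8, 0); Player 1 gets 2.
- B → Player 2 plays P (best of 9, -5, 6, 1, -1); Player 1 gets -5.
- C → Player 2 plays S (best of 4, 5, 7, 10, 0); Player 1 gets -4.
- D → Player 2 plays T (best of -2, 0, 1, 0, 2); Player 1 gets -5.
Maximizing over 2, -5, -4, -5, Player 1 chooses A. Subgame-perfect outcome: (A, S) with payoffs (2, 8).

(A, S)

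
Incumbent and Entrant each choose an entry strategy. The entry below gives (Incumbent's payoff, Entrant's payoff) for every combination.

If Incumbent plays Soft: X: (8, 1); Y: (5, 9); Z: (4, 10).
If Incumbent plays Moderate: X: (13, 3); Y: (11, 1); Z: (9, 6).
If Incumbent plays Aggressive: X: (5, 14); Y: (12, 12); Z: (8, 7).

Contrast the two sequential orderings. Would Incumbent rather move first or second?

second

If Incumbent leads: Entrant's best replies are Soft→Z, Moderate→Z, Aggressive→X; Incumbent's induced payoffs 4, 9, 5; outcome (Moderate, Z), payoffs (9, 6).
If Entrant leads: Incumbent's best replies are X→Moderate, Y→Aggressive, Z→Moderate; Entrant's induced payoffs 3, 12, 6; outcome (Aggressive, Y), payoffs (12, 12).
Incumbent gets 9 moving first and 12 moving second, so Incumbent prefers to move second.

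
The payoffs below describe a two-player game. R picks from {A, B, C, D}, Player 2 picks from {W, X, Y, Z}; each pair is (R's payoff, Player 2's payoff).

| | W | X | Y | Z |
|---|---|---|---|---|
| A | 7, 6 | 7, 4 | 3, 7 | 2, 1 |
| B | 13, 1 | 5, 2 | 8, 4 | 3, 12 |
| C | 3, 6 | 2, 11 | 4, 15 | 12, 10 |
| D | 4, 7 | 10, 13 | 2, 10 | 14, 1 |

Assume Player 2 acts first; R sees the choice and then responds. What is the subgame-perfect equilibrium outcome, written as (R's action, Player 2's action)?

(D, X)

Backward induction with Player 2 moving first.
- W: R compares 7, 13, 3, 4 and picks B; Player 2 would get 1.
- X: R compares 7, 5, 2, 10 and picks D; Player 2 would get 13.
- Y: R compares 3, 8, 4, 2 and picks B; Player 2 would get 4.
- Z: R compares 2, 3, 12, 14 and picks D; Player 2 would get 1.
Maximizing over 1, 13, 4, 1, Player 2 chooses X. Subgame-perfect outcome: (D, X) with payoffs (10, 13).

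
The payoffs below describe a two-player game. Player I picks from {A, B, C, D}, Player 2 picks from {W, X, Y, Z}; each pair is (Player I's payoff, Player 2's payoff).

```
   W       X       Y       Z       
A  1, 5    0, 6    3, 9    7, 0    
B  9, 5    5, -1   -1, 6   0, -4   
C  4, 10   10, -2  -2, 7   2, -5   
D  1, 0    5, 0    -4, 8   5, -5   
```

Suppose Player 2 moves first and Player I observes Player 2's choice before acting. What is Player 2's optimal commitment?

Y

Backward induction with Player 2 moving first.
- W: BR = B, leader payoff 5.
- X: BR = C, leader payoff -2.
- Y: BR = A, leader payoff 9.
- Z: BR = A, leader payoff 0.
Player 2's induced payoffs are 5, -2, 9, 0, so Player 2 commits to Y. Subgame-perfect outcome: (A, Y) with payoffs (3, 9).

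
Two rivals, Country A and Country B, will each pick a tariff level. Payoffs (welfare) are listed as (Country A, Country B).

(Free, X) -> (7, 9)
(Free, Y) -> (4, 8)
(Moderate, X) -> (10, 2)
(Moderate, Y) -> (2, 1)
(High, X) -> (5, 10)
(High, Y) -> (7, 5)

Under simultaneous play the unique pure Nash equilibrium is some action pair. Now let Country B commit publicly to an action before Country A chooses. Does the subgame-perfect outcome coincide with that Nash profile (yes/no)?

Work backward from Country A's decision.
- X: Country A compares 7, 10, 5 and picks Moderate; Country B would get 2.
- Y: Country A compares 4, 2, 7 and picks High; Country B would get 5.
Country B's induced payoffs are 2, 5, so Country B commits to Y. Subgame-perfect outcome: (High, Y) with payoffs (7, 5).
Now find the simultaneous Nash equilibrium.
Country A's best replies: X→Moderate; Y→High.
Country B's best replies: Free→X; Moderate→X; High→X.
Only (Moderate, X) has each player best-responding; Nash payoffs (10, 2).
Sequential outcome (High, Y) differs from the Nash profile (Moderate, X).

no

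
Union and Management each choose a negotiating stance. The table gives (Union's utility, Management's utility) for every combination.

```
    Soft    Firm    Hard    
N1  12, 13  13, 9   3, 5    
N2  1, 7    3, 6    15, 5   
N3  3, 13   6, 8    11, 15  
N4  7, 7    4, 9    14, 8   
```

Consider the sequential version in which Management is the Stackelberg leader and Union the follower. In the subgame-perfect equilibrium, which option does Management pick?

Solve by backward induction (Management leads).
- Soft: Union compares 12, 1, 3, 7 and picks N1; Management would get 13.
- Firm: Union compares 13, 3, 6, 4 and picks N1; Management would get 9.
- Hard: Union compares 3, 15, 11, 14 and picks N2; Management would get 5.
Management's induced payoffs are 13, 9, 5, so Management commits to Soft. Subgame-perfect outcome: (N1, Soft) with payoffs (12, 13).

Soft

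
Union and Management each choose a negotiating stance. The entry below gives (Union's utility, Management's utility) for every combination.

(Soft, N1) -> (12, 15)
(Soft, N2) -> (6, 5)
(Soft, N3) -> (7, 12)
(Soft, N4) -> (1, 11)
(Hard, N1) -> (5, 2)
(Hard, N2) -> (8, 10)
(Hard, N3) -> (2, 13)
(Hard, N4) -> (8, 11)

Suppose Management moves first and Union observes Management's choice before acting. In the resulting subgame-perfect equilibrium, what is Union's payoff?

12

Union best-responds to each possible Management move:
- N1 → Union plays Soft (best of 12, 5); Management gets 15.
- N2 → Union plays Hard (best of 6, 8); Management gets 10.
- N3 → Union plays Soft (best of 7, 2); Management gets 12.
- N4 → Union plays Hard (best of 1, 8); Management gets 11.
Maximizing over 15, 10, 12, 11, Management chooses N1. Subgame-perfect outcome: (Soft, N1) with payoffs (12, 15).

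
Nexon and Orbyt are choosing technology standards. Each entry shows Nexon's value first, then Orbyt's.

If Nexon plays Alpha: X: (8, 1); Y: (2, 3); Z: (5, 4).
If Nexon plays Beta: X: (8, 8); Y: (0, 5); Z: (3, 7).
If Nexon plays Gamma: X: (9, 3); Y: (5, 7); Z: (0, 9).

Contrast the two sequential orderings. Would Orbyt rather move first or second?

second

If Nexon leads: Orbyt's best replies are Alpha→Z, Beta→X, Gamma→Z; Nexon's induced payoffs 5, 8, 0; outcome (Beta, X), payoffs (8, 8).
If Orbyt leads: Nexon's best replies are X→Gamma, Y→Gamma, Z→Alpha; Orbyt's induced payoffs 3, 7, 4; outcome (Gamma, Y), payoffs (5, 7).
Orbyt gets 7 moving first and 8 moving second, so Orbyt prefers to move second.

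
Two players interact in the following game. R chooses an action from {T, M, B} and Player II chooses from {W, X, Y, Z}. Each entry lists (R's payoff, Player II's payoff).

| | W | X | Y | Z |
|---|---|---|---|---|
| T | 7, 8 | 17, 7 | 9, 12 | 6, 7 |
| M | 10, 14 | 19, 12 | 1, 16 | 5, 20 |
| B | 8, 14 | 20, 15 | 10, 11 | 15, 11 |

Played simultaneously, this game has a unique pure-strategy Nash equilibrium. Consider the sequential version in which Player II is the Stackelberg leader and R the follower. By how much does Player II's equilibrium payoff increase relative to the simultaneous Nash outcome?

Work backward from R's decision.
- W: BR = M, leader payoff 14.
- X: BR = B, leader payoff 15.
- Y: BR = B, leader payoff 11.
- Z: BR = B, leader payoff 11.
Player II's induced payoffs are 14, 15, 11, 11, so Player II commits to X. Subgame-perfect outcome: (B, X) with payoffs (20, 15).
For the simultaneous game, intersect best replies.
R's best replies: W→M; X→B; Y→B; Z→B.
Player II's best replies: T→Y; M→Z; B→X.
The unique mutual best reply is (B, X), giving (20, 15).
Player II's commitment gain: 15 − 15 = 0.

0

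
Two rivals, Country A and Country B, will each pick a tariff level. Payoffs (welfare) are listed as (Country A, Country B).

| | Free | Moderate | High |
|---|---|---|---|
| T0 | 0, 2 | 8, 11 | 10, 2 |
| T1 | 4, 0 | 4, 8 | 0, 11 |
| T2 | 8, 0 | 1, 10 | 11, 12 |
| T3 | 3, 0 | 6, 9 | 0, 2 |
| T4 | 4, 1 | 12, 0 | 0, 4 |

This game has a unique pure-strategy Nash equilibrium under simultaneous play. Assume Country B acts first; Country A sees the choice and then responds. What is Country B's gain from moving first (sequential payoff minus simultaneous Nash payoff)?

Work backward from Country A's decision.
- Free: BR = T2, leader payoff 0.
- Moderate: BR = T4, leader payoff 0.
- High: BR = T2, leader payoff 12.
Maximizing over 0, 0, 12, Country B chooses High. Subgame-perfect outcome: (T2, High) with payoffs (11, 12).
Under simultaneous play:
Country A's best replies: Free→T2; Moderate→T4; High→T2.
Country B's best replies: T0→Moderate; T1→High; T2→High; T3→Moderate; T4→High.
Only (T2, High) has each player best-responding; Nash payoffs (11, 12).
Country B's commitment gain: 12 − 12 = 0.

0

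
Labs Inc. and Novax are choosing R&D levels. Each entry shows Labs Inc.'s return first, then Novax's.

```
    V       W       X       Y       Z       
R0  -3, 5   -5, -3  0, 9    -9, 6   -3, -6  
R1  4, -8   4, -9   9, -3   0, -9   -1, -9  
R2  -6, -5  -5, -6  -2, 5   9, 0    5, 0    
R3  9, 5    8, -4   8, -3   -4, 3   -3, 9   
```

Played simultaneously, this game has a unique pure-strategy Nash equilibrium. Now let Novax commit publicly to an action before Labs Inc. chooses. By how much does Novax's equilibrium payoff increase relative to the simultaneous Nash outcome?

Backward induction with Novax moving first.
- V: BR = R3, leader payoff 5.
- W: BR = R3, leader payoff -4.
- X: BR = R1, leader payoff -3.
- Y: BR = R2, leader payoff 0.
- Z: BR = R2, leader payoff 0.
Novax's induced payoffs are 5, -4, -3, 0, 0, so Novax commits to V. Subgame-perfect outcome: (R3, V) with payoffs (9, 5).
Now find the simultaneous Nash equilibrium.
Labs Inc.'s best replies: V→R3; W→R3; X→R1; Y→R2; Z→R2.
Novax's best replies: R0→X; R1→X; R2→X; R3→Z.
Only (R1, X) has each player best-responding; Nash payoffs (9, -3).
Novax's commitment gain: 5 − -3 = 8.

8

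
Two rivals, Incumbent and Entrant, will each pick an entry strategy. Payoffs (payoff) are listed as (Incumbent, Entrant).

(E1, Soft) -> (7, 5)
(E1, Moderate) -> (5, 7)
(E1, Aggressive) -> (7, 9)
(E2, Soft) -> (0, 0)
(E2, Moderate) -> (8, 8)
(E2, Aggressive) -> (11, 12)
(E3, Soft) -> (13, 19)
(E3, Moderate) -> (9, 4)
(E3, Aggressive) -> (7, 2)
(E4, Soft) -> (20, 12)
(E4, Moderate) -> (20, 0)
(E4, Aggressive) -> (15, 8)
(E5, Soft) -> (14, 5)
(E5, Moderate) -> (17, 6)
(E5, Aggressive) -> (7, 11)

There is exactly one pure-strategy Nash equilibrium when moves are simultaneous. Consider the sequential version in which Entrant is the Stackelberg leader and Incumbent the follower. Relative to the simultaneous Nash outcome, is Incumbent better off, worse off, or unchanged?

Incumbent best-responds to each possible Entrant move:
- Soft → Incumbent plays E4 (best of 7, 0, 13, 20, 14); Entrant gets 12.
- Moderate → Incumbent plays E4 (best of 5, 8, 9, 20, 17); Entrant gets 0.
- Aggressive → Incumbent plays E4 (best of 7, 11, 7, 15, 7); Entrant gets 8.
Maximizing over 12, 0, 8, Entrant chooses Soft. Subgame-perfect outcome: (E4, Soft) with payoffs (20, 12).
For the simultaneous game, intersect best replies.
Incumbent's best replies: Soft→E4; Moderate→E4; Aggressive→E4.
Entrant's best replies: E1→Aggressive; E2→Aggressive; E3→Soft; E4→Soft; E5→Aggressive.
Only (E4, Soft) has each player best-responding; Nash payoffs (20, 12).
Incumbent earns 20 sequentially versus 20 at the Nash outcome: unchanged.

unchanged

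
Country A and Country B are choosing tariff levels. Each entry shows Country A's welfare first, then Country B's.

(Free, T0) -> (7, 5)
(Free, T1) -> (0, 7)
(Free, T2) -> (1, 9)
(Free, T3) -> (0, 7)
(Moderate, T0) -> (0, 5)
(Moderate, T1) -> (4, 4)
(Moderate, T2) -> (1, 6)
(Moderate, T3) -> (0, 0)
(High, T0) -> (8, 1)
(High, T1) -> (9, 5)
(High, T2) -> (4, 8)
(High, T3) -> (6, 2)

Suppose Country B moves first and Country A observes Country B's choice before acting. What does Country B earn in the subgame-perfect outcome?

Backward induction with Country B moving first.
- T0 → Country A plays High (best of 7, 0, 8); Country B gets 1.
- T1 → Country A plays High (best of 0, 4, 9); Country B gets 5.
- T2 → Country A plays High (best of 1, 1, 4); Country B gets 8.
- T3 → Country A plays High (best of 0, 0, 6); Country B gets 2.
Maximizing over 1, 5, 8, 2, Country B chooses T2. Subgame-perfect outcome: (High, T2) with payoffs (4, 8).

8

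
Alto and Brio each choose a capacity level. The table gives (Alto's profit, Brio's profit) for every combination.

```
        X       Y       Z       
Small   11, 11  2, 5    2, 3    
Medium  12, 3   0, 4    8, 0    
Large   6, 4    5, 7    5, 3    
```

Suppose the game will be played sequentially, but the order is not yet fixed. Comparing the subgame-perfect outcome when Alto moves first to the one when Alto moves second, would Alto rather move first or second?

first

If Alto leads: Brio's best replies are Small→X, Medium→Y, Large→Y; Alto's induced payoffs 11, 0, 5; outcome (Small, X), payoffs (11, 11).
If Brio leads: Alto's best replies are X→Medium, Y→Large, Z→Medium; Brio's induced payoffs 3, 7, 0; outcome (Large, Y), payoffs (5, 7).
Alto gets 11 moving first and 5 moving second, so Alto prefers to move first.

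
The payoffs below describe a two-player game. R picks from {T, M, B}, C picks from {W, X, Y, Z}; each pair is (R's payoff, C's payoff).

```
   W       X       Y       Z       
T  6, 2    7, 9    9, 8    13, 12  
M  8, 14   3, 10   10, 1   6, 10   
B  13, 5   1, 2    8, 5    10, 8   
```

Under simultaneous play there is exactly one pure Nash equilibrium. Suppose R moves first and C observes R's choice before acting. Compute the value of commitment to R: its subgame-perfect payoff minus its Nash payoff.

Solve by backward induction (R leads).
- T: BR = Z, leader payoff 13.
- M: BR = W, leader payoff 8.
- B: BR = Z, leader payoff 10.
Maximizing over 13, 8, 10, R chooses T. Subgame-perfect outcome: (T, Z) with payoffs (13, 12).
Now find the simultaneous Nash equilibrium.
R's best replies: W→B; X→T; Y→M; Z→T.
C's best replies: T→Z; M→W; B→Z.
Only (T, Z) has each player best-responding; Nash payoffs (13, 12).
R's commitment gain: 13 − 13 = 0.

0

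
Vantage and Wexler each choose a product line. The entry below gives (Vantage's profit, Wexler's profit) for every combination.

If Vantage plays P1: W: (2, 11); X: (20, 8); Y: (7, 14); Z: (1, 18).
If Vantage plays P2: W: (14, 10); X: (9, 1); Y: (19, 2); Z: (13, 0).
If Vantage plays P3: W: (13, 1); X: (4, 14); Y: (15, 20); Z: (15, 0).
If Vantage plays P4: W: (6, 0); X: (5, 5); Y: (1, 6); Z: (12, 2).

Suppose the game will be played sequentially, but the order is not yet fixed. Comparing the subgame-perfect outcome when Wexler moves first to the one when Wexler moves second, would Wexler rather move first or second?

If Vantage leads: Wexler's best replies are P1→Z, P2→W, P3→Y, P4→Y; Vantage's induced payoffs 1, 14, 15, 1; outcome (P3, Y), payoffs (15, 20).
If Wexler leads: Vantage's best replies are W→P2, X→P1, Y→P2, Z→P3; Wexler's induced payoffs 10, 8, 2, 0; outcome (P2, W), payoffs (14, 10).
Wexler gets 10 moving first and 20 moving second, so Wexler prefers to move second.

second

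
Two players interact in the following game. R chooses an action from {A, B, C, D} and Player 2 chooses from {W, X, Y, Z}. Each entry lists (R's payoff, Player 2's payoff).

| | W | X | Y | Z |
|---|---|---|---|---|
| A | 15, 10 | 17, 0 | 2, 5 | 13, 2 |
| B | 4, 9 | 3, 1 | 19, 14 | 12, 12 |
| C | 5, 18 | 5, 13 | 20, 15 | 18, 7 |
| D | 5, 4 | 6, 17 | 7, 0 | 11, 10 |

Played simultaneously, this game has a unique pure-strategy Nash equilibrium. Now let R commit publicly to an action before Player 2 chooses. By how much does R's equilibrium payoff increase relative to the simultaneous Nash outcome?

Work backward from Player 2's decision.
- A → Player 2 plays W (best of 10, 0, 5, 2); R gets 15.
- B → Player 2 plays Y (best of 9, 1, 14, 12); R gets 19.
- C → Player 2 plays W (best of 18, 13, 15, 7); R gets 5.
- D → Player 2 plays X (best of 4, 17, 0, 10); R gets 6.
Among 15, 19, 5, 6, the best is 19 at B. Subgame-perfect outcome: (B, Y) with payoffs (19, 14).
Under simultaneous play:
R's best replies: W→A; X→A; Y→C; Z→C.
Player 2's best replies: A→W; B→Y; C→W; D→X.
Only (A, W) has each player best-responding; Nash payoffs (15, 10).
R's commitment gain: 19 − 15 = 4.

4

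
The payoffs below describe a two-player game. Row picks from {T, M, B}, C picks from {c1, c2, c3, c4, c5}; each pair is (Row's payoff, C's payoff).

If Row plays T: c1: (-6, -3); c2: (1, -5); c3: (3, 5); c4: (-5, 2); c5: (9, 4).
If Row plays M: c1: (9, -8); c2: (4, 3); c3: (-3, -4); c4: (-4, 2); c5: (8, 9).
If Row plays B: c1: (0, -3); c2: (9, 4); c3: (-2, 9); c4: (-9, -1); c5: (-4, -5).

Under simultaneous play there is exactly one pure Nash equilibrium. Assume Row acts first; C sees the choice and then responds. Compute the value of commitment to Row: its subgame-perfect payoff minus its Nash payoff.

5

C best-responds to each possible Row move:
- T: C compares -3, -5, 5, 2, 4 and picks c3; Row would get 3.
- M: C compares -8, 3, -4, 2, 9 and picks c5; Row would get 8.
- B: C compares -3, 4, 9, -1, -5 and picks c3; Row would get -2.
Among 3, 8, -2, the best is 8 at M. Subgame-perfect outcome: (M, c5) with payoffs (8, 9).
For the simultaneous game, intersect best replies.
Row's best replies: c1→M; c2→B; c3→T; c4→M; c5→T.
C's best replies: T→c3; M→c5; B→c3.
The unique mutual best reply is (T, c3), giving (3, 5).
Row's commitment gain: 8 − 3 = 5.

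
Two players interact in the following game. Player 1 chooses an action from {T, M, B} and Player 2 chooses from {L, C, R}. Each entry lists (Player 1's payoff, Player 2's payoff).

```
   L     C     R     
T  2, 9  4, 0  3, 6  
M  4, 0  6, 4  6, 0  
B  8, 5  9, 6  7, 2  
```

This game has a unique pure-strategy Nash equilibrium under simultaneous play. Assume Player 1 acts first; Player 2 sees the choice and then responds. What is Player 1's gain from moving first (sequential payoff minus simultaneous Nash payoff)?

Player 2 best-responds to each possible Player 1 move:
- T: Player 2 compares 9, 0, 6 and picks L; Player 1 would get 2.
- M: Player 2 compares 0, 4, 0 and picks C; Player 1 would get 6.
- B: Player 2 compares 5, 6, 2 and picks C; Player 1 would get 9.
Among 2, 6, 9, the best is 9 at B. Subgame-perfect outcome: (B, C) with payoffs (9, 6).
For the simultaneous game, intersect best replies.
Player 1's best replies: L→B; C→B; R→B.
Player 2's best replies: T→L; M→C; B→C.
The unique mutual best reply is (B, C), giving (9, 6).
Player 1's commitment gain: 9 − 9 = 0.

0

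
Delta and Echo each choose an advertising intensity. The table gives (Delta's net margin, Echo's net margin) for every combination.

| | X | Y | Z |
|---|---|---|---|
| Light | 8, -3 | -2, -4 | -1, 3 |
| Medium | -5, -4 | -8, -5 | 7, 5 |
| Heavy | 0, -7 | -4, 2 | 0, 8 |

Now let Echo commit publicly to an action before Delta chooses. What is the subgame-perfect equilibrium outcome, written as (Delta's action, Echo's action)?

Delta best-responds to each possible Echo move:
- X: BR = Light, leader payoff -3.
- Y: BR = Light, leader payoff -4.
- Z: BR = Medium, leader payoff 5.
Among -3, -4, 5, the best is 5 at Z. Subgame-perfect outcome: (Medium, Z) with payoffs (7, 5).

(Medium, Z)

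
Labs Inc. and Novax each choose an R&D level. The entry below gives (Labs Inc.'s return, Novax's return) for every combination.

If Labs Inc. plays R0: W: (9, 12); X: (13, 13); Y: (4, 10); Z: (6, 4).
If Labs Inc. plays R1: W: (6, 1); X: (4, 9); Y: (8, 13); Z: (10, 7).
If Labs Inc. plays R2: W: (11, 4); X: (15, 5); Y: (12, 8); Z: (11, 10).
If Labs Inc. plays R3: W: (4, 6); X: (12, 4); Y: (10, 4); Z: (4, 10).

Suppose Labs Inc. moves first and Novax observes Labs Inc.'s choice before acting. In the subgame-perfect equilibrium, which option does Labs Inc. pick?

Novax best-responds to each possible Labs Inc. move:
- R0: Novax compares 12, 13, 10, 4 and picks X; Labs Inc. would get 13.
- R1: Novax compares 1, 9, 13, 7 and picks Y; Labs Inc. would get 8.
- R2: Novax compares 4, 5, 8, 10 and picks Z; Labs Inc. would get 11.
- R3: Novax compares 6, 4, 4, 10 and picks Z; Labs Inc. would get 4.
Among 13, 8, 11, 4, the best is 13 at R0. Subgame-perfect outcome: (R0, X) with payoffs (13, 13).

R0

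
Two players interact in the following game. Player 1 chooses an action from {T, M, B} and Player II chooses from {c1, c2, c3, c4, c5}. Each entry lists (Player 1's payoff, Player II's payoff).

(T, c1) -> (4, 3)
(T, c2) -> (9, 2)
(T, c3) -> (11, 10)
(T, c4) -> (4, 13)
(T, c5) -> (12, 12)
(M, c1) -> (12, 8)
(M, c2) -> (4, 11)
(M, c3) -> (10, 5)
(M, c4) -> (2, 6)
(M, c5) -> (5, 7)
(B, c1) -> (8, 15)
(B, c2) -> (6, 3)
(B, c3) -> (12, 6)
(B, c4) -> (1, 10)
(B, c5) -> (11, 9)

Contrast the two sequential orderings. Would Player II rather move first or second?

If Player 1 leads: Player II's best replies are T→c4, M→c2, B→c1; Player 1's induced payoffs 4, 4, 8; outcome (B, c1), payoffs (8, 15).
If Player II leads: Player 1's best replies are c1→M, c2→T, c3→B, c4→T, c5→T; Player II's induced payoffs 8, 2, 6, 13, 12; outcome (T, c4), payoffs (4, 13).
Player II gets 13 moving first and 15 moving second, so Player II prefers to move second.

second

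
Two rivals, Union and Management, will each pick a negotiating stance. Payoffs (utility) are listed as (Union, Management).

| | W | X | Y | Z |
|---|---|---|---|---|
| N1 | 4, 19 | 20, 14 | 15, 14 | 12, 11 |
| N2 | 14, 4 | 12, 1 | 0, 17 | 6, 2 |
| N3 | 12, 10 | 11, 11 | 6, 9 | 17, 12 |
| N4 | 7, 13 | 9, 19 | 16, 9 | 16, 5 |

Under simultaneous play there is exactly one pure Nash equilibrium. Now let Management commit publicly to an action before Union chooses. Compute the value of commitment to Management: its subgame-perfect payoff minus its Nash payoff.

Work backward from Union's decision.
- W: BR = N2, leader payoff 4.
- X: BR = N1, leader payoff 14.
- Y: BR = N4, leader payoff 9.
- Z: BR = N3, leader payoff 12.
Management's induced payoffs are 4, 14, 9, 12, so Management commits to X. Subgame-perfect outcome: (N1, X) with payoffs (20, 14).
Under simultaneous play:
Union's best replies: W→N2; X→N1; Y→N4; Z→N3.
Management's best replies: N1→W; N2→Y; N3→Z; N4→X.
The unique mutual best reply is (N3, Z), giving (17, 12).
Management's commitment gain: 14 − 12 = 2.

2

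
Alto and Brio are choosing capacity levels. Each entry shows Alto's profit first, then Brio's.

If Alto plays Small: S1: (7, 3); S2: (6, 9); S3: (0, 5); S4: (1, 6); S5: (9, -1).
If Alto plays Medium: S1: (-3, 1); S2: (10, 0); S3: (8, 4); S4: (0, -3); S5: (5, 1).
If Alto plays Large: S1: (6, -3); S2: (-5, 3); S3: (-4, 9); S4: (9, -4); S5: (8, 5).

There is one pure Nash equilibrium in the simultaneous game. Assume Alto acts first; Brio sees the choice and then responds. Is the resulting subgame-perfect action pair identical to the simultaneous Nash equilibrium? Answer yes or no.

Work backward from Brio's decision.
- Small: BR = S2, leader payoff 6.
- Medium: BR = S3, leader payoff 8.
- Large: BR = S3, leader payoff -4.
Maximizing over 6, 8, -4, Alto chooses Medium. Subgame-perfect outcome: (Medium, S3) with payoffs (8, 4).
Now find the simultaneous Nash equilibrium.
Alto's best replies: S1→Small; S2→Medium; S3→Medium; S4→Large; S5→Small.
Brio's best replies: Small→S2; Medium→S3; Large→S3.
The unique mutual best reply is (Medium, S3), giving (8, 4).
Sequential outcome (Medium, S3) coincides with the Nash profile (Medium, S3).

yes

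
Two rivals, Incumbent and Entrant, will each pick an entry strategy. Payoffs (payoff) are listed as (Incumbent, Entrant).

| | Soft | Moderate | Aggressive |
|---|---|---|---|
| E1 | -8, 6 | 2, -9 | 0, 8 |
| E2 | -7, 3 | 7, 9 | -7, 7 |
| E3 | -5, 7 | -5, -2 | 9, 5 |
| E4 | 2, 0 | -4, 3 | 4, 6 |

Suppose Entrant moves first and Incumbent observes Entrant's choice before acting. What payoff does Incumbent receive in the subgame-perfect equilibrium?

7

Work backward from Incumbent's decision.
- Soft: BR = E4, leader payoff 0.
- Moderate: BR = E2, leader payoff 9.
- Aggressive: BR = E3, leader payoff 5.
Among 0, 9, 5, the best is 9 at Moderate. Subgame-perfect outcome: (E2, Moderate) with payoffs (7, 9).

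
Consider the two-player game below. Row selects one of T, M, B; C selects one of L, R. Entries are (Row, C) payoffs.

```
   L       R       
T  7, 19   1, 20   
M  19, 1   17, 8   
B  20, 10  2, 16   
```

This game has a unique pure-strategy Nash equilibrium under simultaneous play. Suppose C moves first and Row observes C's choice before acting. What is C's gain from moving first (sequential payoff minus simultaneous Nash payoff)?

Backward induction with C moving first.
- L: BR = B, leader payoff 10.
- R: BR = M, leader payoff 8.
C's induced payoffs are 10, 8, so C commits to L. Subgame-perfect outcome: (B, L) with payoffs (20, 10).
Now find the simultaneous Nash equilibrium.
Row's best replies: L→B; R→M.
C's best replies: T→R; M→R; B→R.
Only (M, R) has each player best-responding; Nash payoffs (17, 8).
C's commitment gain: 10 − 8 = 2.

2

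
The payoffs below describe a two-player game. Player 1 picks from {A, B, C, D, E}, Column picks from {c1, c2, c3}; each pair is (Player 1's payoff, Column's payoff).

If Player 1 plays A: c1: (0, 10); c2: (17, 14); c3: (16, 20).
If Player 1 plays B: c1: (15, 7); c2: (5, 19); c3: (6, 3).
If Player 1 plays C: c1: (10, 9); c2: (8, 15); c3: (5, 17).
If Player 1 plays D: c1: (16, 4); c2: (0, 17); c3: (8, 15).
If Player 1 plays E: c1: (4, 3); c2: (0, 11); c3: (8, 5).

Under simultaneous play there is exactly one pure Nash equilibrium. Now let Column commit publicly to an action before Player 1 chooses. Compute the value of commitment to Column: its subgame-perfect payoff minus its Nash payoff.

0

Player 1 best-responds to each possible Column move:
- c1: Player 1 compares 0, 15, 10, 16, 4 and picks D; Column would get 4.
- c2: Player 1 compares 17, 5, 8, 0, 0 and picks A; Column would get 14.
- c3: Player 1 compares 16, 6, 5, 8, 8 and picks A; Column would get 20.
Maximizing over 4, 14, 20, Column chooses c3. Subgame-perfect outcome: (A, c3) with payoffs (16, 20).
For the simultaneous game, intersect best replies.
Player 1's best replies: c1→D; c2→A; c3→A.
Column's best replies: A→c3; B→c2; C→c3; D→c2; E→c2.
Only (A, c3) has each player best-responding; Nash payoffs (16, 20).
Column's commitment gain: 20 − 20 = 0.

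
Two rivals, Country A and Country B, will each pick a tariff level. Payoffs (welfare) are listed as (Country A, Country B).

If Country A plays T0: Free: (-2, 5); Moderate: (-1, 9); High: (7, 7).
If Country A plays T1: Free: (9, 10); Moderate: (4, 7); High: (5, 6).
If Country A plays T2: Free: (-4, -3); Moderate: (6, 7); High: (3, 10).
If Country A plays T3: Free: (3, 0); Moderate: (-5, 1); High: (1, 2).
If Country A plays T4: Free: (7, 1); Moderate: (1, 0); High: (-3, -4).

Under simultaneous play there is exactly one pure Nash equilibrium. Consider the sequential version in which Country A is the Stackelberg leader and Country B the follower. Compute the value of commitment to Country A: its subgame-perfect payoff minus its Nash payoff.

Country B best-responds to each possible Country A move:
- T0 → Country B plays Moderate (best of 5, 9, 7); Country A gets -1.
- T1 → Country B plays Free (best of 10, 7, 6); Country A gets 9.
- T2 → Country B plays High (best of -3, 7, 10); Country A gets 3.
- T3 → Country B plays High (best of 0, 1, 2); Country A gets 1.
- T4 → Country B plays Free (best of 1, 0, -4); Country A gets 7.
Maximizing over -1, 9, 3, 1, 7, Country A chooses T1. Subgame-perfect outcome: (T1, Free) with payoffs (9, 10).
Under simultaneous play:
Country A's best replies: Free→T1; Moderate→T2; High→T0.
Country B's best replies: T0→Moderate; T1→Free; T2→High; T3→High; T4→Free.
The unique mutual best reply is (T1, Free), giving (9, 10).
Country A's commitment gain: 9 − 9 = 0.

0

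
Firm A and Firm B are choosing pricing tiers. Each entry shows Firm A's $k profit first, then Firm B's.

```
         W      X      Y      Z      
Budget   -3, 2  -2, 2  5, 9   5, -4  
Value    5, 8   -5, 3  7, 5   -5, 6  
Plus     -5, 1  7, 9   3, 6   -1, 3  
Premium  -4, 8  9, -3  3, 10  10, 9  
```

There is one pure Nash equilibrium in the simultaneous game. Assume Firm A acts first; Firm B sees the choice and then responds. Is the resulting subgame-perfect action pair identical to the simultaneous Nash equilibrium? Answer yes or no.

Work backward from Firm B's decision.
- Budget: BR = Y, leader payoff 5.
- Value: BR = W, leader payoff 5.
- Plus: BR = X, leader payoff 7.
- Premium: BR = Y, leader payoff 3.
Among 5, 5, 7, 3, the best is 7 at Plus. Subgame-perfect outcome: (Plus, X) with payoffs (7, 9).
Now find the simultaneous Nash equilibrium.
Firm A's best replies: W→Value; X→Premium; Y→Value; Z→Premium.
Firm B's best replies: Budget→Y; Value→W; Plus→X; Premium→Y.
Only (Value, W) has each player best-responding; Nash payoffs (5, 8).
Sequential outcome (Plus, X) differs from the Nash profile (Value, W).

no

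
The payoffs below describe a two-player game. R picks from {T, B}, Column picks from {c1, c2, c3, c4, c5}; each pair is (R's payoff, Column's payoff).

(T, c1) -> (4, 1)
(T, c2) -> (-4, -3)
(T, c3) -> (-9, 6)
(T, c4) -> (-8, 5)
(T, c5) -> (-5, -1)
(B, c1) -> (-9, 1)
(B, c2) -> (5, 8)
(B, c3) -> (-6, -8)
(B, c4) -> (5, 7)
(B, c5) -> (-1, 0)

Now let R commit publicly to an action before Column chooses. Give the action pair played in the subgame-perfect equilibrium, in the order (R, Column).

(B, c2)

Column best-responds to each possible R move:
- T → Column plays c3 (best of 1, -3, 6, 5, -1); R gets -9.
- B → Column plays c2 (best of 1, 8, -8, 7, 0); R gets 5.
R's induced payoffs are -9, 5, so R commits to B. Subgame-perfect outcome: (B, c2) with payoffs (5, 8).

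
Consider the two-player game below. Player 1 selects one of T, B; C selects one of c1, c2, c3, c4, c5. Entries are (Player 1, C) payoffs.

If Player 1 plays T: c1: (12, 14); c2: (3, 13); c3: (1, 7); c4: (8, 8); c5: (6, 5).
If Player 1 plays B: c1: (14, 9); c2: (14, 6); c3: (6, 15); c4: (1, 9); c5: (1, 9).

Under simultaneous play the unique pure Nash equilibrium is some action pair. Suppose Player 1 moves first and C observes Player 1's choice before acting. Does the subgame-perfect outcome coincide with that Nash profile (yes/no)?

Backward induction with Player 1 moving first.
- T: C compares 14, 13, 7, 8, 5 and picks c1; Player 1 would get 12.
- B: C compares 9, 6, 15, 9, 9 and picks c3; Player 1 would get 6.
Maximizing over 12, 6, Player 1 chooses T. Subgame-perfect outcome: (T, c1) with payoffs (12, 14).
Under simultaneous play:
Player 1's best replies: c1→B; c2→B; c3→B; c4→T; c5→T.
C's best replies: T→c1; B→c3.
The unique mutual best reply is (B, c3), giving (6, 15).
Sequential outcome (T, c1) differs from the Nash profile (B, c3).

no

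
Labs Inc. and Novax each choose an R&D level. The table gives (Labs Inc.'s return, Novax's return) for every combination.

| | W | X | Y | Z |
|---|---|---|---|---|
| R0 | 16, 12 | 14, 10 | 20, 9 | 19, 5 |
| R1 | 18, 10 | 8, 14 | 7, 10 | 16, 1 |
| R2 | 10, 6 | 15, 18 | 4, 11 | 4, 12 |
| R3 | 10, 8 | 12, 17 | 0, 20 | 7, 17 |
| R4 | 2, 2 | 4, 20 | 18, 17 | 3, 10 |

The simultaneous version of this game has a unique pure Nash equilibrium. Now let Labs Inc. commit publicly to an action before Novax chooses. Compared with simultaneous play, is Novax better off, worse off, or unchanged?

worse off

Novax best-responds to each possible Labs Inc. move:
- R0: BR = W, leader payoff 16.
- R1: BR = X, leader payoff 8.
- R2: BR = X, leader payoff 15.
- R3: BR = Y, leader payoff 0.
- R4: BR = X, leader payoff 4.
Maximizing over 16, 8, 15, 0, 4, Labs Inc. chooses R0. Subgame-perfect outcome: (R0, W) with payoffs (16, 12).
For the simultaneous game, intersect best replies.
Labs Inc.'s best replies: W→R1; X→R2; Y→R0; Z→R0.
Novax's best replies: R0→W; R1→X; R2→X; R3→Y; R4→X.
The unique mutual best reply is (R2, X), giving (15, 18).
Novax earns 12 sequentially versus 18 at the Nash outcome: worse off.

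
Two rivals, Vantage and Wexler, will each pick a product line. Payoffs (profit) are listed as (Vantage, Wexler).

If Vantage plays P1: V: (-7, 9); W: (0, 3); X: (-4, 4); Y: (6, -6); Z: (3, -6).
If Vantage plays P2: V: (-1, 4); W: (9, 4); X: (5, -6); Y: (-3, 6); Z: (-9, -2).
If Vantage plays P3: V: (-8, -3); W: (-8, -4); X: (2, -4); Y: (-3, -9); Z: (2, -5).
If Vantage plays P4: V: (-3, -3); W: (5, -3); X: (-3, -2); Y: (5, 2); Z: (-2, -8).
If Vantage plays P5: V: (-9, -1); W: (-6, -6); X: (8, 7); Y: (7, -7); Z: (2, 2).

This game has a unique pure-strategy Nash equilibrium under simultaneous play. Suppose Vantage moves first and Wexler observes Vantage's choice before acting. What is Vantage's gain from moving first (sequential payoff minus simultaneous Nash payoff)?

Work backward from Wexler's decision.
- P1: Wexler compares 9, 3, 4, -6, -6 and picks V; Vantage would get -7.
- P2: Wexler compares 4, 4, -6, 6, -2 and picks Y; Vantage would get -3.
- P3: Wexler compares -3, -4, -4, -9, -5 and picks V; Vantage would get -8.
- P4: Wexler compares -3, -3, -2, 2, -8 and picks Y; Vantage would get 5.
- P5: Wexler compares -1, -6, 7, -7, 2 and picks X; Vantage would get 8.
Maximizing over -7, -3, -8, 5, 8, Vantage chooses P5. Subgame-perfect outcome: (P5, X) with payoffs (8, 7).
Under simultaneous play:
Vantage's best replies: V→P2; W→P2; X→P5; Y→P5; Z→P1.
Wexler's best replies: P1→V; P2→Y; P3→V; P4→Y; P5→X.
Only (P5, X) has each player best-responding; Nash payoffs (8, 7).
Vantage's commitment gain: 8 − 8 = 0.

0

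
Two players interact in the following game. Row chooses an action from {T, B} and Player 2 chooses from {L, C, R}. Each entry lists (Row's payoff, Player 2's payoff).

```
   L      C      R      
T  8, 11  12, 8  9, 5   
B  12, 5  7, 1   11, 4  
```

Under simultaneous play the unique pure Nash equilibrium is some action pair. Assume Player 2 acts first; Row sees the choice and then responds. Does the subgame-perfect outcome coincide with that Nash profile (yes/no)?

Solve by backward induction (Player 2 leads).
- L: BR = B, leader payoff 5.
- C: BR = T, leader payoff 8.
- R: BR = B, leader payoff 4.
Maximizing over 5, 8, 4, Player 2 chooses C. Subgame-perfect outcome: (T, C) with payoffs (12, 8).
For the simultaneous game, intersect best replies.
Row's best replies: L→B; C→T; R→B.
Player 2's best replies: T→L; B→L.
Only (B, L) has each player best-responding; Nash payoffs (12, 5).
Sequential outcome (T, C) differs from the Nash profile (B, L).

no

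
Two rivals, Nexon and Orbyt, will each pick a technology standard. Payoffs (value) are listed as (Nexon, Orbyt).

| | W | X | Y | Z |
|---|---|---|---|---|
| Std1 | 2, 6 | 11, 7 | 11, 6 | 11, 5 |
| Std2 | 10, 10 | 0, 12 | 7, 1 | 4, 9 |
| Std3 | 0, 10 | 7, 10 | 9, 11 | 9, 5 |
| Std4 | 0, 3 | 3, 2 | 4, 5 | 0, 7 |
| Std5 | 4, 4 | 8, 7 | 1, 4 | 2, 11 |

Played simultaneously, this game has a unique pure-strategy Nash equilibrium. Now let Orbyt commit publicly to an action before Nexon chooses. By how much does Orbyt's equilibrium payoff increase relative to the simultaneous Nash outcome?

Solve by backward induction (Orbyt leads).
- W → Nexon plays Std2 (best of 2, 10, 0, 0, 4); Orbyt gets 10.
- X → Nexon plays Std1 (best of 11, 0, 7, 3, 8); Orbyt gets 7.
- Y → Nexon plays Std1 (best of 11, 7, 9, 4, 1); Orbyt gets 6.
- Z → Nexon plays Std1 (best of 11, 4, 9, 0, 2); Orbyt gets 5.
Orbyt's induced payoffs are 10, 7, 6, 5, so Orbyt commits to W. Subgame-perfect outcome: (Std2, W) with payoffs (10, 10).
Now find the simultaneous Nash equilibrium.
Nexon's best replies: W→Std2; X→Std1; Y→Std1; Z→Std1.
Orbyt's best replies: Std1→X; Std2→X; Std3→Y; Std4→Z; Std5→Z.
The unique mutual best reply is (Std1, X), giving (11, 7).
Orbyt's commitment gain: 10 − 7 = 3.

3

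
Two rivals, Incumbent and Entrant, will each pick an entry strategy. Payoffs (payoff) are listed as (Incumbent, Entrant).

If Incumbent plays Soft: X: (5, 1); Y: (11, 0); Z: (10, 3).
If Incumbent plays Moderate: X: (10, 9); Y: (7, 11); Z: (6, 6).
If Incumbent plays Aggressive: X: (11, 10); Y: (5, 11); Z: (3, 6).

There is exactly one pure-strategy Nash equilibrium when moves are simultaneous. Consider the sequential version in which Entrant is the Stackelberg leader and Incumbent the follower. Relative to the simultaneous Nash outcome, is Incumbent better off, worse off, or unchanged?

better off

Incumbent best-responds to each possible Entrant move:
- X: BR = Aggressive, leader payoff 10.
- Y: BR = Soft, leader payoff 0.
- Z: BR = Soft, leader payoff 3.
Maximizing over 10, 0, 3, Entrant chooses X. Subgame-perfect outcome: (Aggressive, X) with payoffs (11, 10).
Under simultaneous play:
Incumbent's best replies: X→Aggressive; Y→Soft; Z→Soft.
Entrant's best replies: Soft→Z; Moderate→Y; Aggressive→Y.
The unique mutual best reply is (Soft, Z), giving (10, 3).
Incumbent earns 11 sequentially versus 10 at the Nash outcome: better off.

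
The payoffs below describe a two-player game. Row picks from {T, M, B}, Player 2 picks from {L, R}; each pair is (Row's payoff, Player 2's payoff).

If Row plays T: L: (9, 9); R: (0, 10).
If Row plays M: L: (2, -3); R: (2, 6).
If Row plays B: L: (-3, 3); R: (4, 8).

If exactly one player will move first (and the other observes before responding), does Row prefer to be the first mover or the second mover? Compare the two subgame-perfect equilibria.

second

If Row leads: Player 2's best replies are T→R, M→R, B→R; Row's induced payoffs 0, 2, 4; outcome (B, R), payoffs (4, 8).
If Player 2 leads: Row's best replies are L→T, R→B; Player 2's induced payoffs 9, 8; outcome (T, L), payoffs (9, 9).
Row gets 4 moving first and 9 moving second, so Row prefers to move second.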